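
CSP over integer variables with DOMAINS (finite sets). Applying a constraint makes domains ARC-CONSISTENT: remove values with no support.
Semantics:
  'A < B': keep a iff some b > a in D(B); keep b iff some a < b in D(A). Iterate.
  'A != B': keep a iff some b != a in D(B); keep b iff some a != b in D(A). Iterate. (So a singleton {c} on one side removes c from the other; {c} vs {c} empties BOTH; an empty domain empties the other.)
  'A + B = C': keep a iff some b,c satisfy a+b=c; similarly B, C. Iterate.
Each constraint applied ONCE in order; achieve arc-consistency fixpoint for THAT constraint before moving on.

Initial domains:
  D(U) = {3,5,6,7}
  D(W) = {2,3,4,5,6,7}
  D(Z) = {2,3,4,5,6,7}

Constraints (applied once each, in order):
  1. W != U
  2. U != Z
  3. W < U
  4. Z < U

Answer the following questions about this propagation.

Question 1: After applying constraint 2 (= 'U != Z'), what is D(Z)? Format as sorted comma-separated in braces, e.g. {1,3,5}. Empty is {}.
Constraint 1 (W != U) on D(W)={2,3,4,5,6,7} D(U)={3,5,6,7}: no change
Constraint 2 (U != Z) on D(U)={3,5,6,7} D(Z)={2,3,4,5,6,7}: no change
So after constraint 2: D(Z) = {2,3,4,5,6,7}

Answer: {2,3,4,5,6,7}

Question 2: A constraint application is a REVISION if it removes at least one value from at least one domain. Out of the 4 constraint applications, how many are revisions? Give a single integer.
Answer: 2

Derivation:
Constraint 1 (W != U) on D(W)={2,3,4,5,6,7} D(U)={3,5,6,7}: no change => not a revision
Constraint 2 (U != Z) on D(U)={3,5,6,7} D(Z)={2,3,4,5,6,7}: no change => not a revision
Constraint 3 (W < U) on D(W)={2,3,4,5,6,7} D(U)={3,5,6,7}: W {2,3,4,5,6,7}->{2,3,4,5,6} => REVISION
Constraint 4 (Z < U) on D(Z)={2,3,4,5,6,7} D(U)={3,5,6,7}: Z {2,3,4,5,6,7}->{2,3,4,5,6} => REVISION
Total revisions = 2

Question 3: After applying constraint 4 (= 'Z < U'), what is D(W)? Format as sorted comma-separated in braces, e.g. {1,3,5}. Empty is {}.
Answer: {2,3,4,5,6}

Derivation:
Constraint 1 (W != U) on D(W)={2,3,4,5,6,7} D(U)={3,5,6,7}: no change
Constraint 2 (U != Z) on D(U)={3,5,6,7} D(Z)={2,3,4,5,6,7}: no change
Constraint 3 (W < U) on D(W)={2,3,4,5,6,7} D(U)={3,5,6,7}: W {2,3,4,5,6,7}->{2,3,4,5,6}
Constraint 4 (Z < U) on D(Z)={2,3,4,5,6,7} D(U)={3,5,6,7}: Z {2,3,4,5,6,7}->{2,3,4,5,6}
So after constraint 4: D(W) = {2,3,4,5,6}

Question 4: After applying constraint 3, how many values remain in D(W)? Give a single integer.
Constraint 1 (W != U) on D(W)={2,3,4,5,6,7} D(U)={3,5,6,7}: no change
Constraint 2 (U != Z) on D(U)={3,5,6,7} D(Z)={2,3,4,5,6,7}: no change
Constraint 3 (W < U) on D(W)={2,3,4,5,6,7} D(U)={3,5,6,7}: W {2,3,4,5,6,7}->{2,3,4,5,6}
So after constraint 3: D(W)={2,3,4,5,6}, size = 5

Answer: 5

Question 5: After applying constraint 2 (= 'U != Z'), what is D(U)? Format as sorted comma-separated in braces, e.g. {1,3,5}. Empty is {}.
Constraint 1 (W != U) on D(W)={2,3,4,5,6,7} D(U)={3,5,6,7}: no change
Constraint 2 (U != Z) on D(U)={3,5,6,7} D(Z)={2,3,4,5,6,7}: no change
So after constraint 2: D(U) = {3,5,6,7}

Answer: {3,5,6,7}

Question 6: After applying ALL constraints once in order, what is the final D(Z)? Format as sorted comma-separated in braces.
Constraint 1 (W != U) on D(W)={2,3,4,5,6,7} D(U)={3,5,6,7}: no change
Constraint 2 (U != Z) on D(U)={3,5,6,7} D(Z)={2,3,4,5,6,7}: no change
Constraint 3 (W < U) on D(W)={2,3,4,5,6,7} D(U)={3,5,6,7}: W {2,3,4,5,6,7}->{2,3,4,5,6}
Constraint 4 (Z < U) on D(Z)={2,3,4,5,6,7} D(U)={3,5,6,7}: Z {2,3,4,5,6,7}->{2,3,4,5,6}
So after all 4 constraints: D(Z) = {2,3,4,5,6}

Answer: {2,3,4,5,6}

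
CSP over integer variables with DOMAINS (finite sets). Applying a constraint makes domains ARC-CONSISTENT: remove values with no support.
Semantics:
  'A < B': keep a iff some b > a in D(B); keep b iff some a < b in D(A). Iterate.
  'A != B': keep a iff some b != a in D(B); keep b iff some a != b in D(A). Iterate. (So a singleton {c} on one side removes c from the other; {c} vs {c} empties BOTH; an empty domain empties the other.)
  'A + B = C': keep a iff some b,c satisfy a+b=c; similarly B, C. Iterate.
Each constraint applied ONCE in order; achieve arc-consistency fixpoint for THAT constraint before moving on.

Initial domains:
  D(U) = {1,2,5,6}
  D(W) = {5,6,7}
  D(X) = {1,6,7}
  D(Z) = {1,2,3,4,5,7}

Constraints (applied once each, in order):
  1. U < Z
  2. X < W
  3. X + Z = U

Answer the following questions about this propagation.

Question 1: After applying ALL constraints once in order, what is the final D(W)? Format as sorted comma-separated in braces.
Answer: {5,6,7}

Derivation:
Constraint 1 (U < Z) on D(U)={1,2,5,6} D(Z)={1,2,3,4,5,7}: Z {1,2,3,4,5,7}->{2,3,4,5,7}
Constraint 2 (X < W) on D(X)={1,6,7} D(W)={5,6,7}: X {1,6,7}->{1,6}
Constraint 3 (X + Z = U) on D(X)={1,6} D(Z)={2,3,4,5,7} D(U)={1,2,5,6}: X {1,6}->{1}; Z {2,3,4,5,7}->{4,5}; U {1,2,5,6}->{5,6}
So after all 3 constraints: D(W) = {5,6,7}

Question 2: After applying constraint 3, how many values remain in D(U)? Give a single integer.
Answer: 2

Derivation:
Constraint 1 (U < Z) on D(U)={1,2,5,6} D(Z)={1,2,3,4,5,7}: Z {1,2,3,4,5,7}->{2,3,4,5,7}
Constraint 2 (X < W) on D(X)={1,6,7} D(W)={5,6,7}: X {1,6,7}->{1,6}
Constraint 3 (X + Z = U) on D(X)={1,6} D(Z)={2,3,4,5,7} D(U)={1,2,5,6}: X {1,6}->{1}; Z {2,3,4,5,7}->{4,5}; U {1,2,5,6}->{5,6}
So after constraint 3: D(U)={5,6}, size = 2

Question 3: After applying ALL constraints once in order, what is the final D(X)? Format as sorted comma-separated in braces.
Constraint 1 (U < Z) on D(U)={1,2,5,6} D(Z)={1,2,3,4,5,7}: Z {1,2,3,4,5,7}->{2,3,4,5,7}
Constraint 2 (X < W) on D(X)={1,6,7} D(W)={5,6,7}: X {1,6,7}->{1,6}
Constraint 3 (X + Z = U) on D(X)={1,6} D(Z)={2,3,4,5,7} D(U)={1,2,5,6}: X {1,6}->{1}; Z {2,3,4,5,7}->{4,5}; U {1,2,5,6}->{5,6}
So after all 3 constraints: D(X) = {1}

Answer: {1}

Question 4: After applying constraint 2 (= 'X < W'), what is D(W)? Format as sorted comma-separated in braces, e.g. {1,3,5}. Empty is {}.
Answer: {5,6,7}

Derivation:
Constraint 1 (U < Z) on D(U)={1,2,5,6} D(Z)={1,2,3,4,5,7}: Z {1,2,3,4,5,7}->{2,3,4,5,7}
Constraint 2 (X < W) on D(X)={1,6,7} D(W)={5,6,7}: X {1,6,7}->{1,6}
So after constraint 2: D(W) = {5,6,7}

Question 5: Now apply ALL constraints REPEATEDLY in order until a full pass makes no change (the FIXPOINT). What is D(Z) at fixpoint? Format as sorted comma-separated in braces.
Answer: {}

Derivation:
pass 0 (initial): D(Z)={1,2,3,4,5,7}
pass 1: U {1,2,5,6}->{5,6}; X {1,6,7}->{1}; Z {1,2,3,4,5,7}->{4,5}
pass 2: U {5,6}->{}; X {1}->{}; Z {4,5}->{}
pass 3: W {5,6,7}->{}
pass 4: no change
Fixpoint after 4 passes: D(Z) = {}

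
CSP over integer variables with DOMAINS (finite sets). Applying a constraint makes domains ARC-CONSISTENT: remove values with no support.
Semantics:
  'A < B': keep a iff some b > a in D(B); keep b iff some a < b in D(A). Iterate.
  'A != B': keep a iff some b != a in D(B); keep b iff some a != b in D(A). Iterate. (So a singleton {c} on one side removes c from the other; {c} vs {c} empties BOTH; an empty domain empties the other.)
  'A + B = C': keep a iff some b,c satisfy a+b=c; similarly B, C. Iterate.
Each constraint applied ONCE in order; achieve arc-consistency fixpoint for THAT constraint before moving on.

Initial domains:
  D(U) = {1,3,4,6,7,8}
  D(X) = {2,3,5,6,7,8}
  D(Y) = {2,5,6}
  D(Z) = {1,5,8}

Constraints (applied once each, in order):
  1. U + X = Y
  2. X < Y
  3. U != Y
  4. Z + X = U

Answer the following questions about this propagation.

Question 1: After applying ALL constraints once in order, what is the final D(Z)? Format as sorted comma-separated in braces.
Answer: {1}

Derivation:
Constraint 1 (U + X = Y) on D(U)={1,3,4,6,7,8} D(X)={2,3,5,6,7,8} D(Y)={2,5,6}: U {1,3,4,6,7,8}->{1,3,4}; X {2,3,5,6,7,8}->{2,3,5}; Y {2,5,6}->{5,6}
Constraint 2 (X < Y) on D(X)={2,3,5} D(Y)={5,6}: no change
Constraint 3 (U != Y) on D(U)={1,3,4} D(Y)={5,6}: no change
Constraint 4 (Z + X = U) on D(Z)={1,5,8} D(X)={2,3,5} D(U)={1,3,4}: Z {1,5,8}->{1}; X {2,3,5}->{2,3}; U {1,3,4}->{3,4}
So after all 4 constraints: D(Z) = {1}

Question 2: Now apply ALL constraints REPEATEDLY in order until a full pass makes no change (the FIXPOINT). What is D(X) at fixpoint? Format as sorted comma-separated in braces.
Answer: {2,3}

Derivation:
pass 0 (initial): D(X)={2,3,5,6,7,8}
pass 1: U {1,3,4,6,7,8}->{3,4}; X {2,3,5,6,7,8}->{2,3}; Y {2,5,6}->{5,6}; Z {1,5,8}->{1}
pass 2: no change
Fixpoint after 2 passes: D(X) = {2,3}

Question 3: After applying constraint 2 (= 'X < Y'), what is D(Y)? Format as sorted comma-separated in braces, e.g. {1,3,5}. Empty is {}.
Constraint 1 (U + X = Y) on D(U)={1,3,4,6,7,8} D(X)={2,3,5,6,7,8} D(Y)={2,5,6}: U {1,3,4,6,7,8}->{1,3,4}; X {2,3,5,6,7,8}->{2,3,5}; Y {2,5,6}->{5,6}
Constraint 2 (X < Y) on D(X)={2,3,5} D(Y)={5,6}: no change
So after constraint 2: D(Y) = {5,6}

Answer: {5,6}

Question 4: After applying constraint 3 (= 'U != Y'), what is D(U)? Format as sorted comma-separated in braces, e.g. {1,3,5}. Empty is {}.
Answer: {1,3,4}

Derivation:
Constraint 1 (U + X = Y) on D(U)={1,3,4,6,7,8} D(X)={2,3,5,6,7,8} D(Y)={2,5,6}: U {1,3,4,6,7,8}->{1,3,4}; X {2,3,5,6,7,8}->{2,3,5}; Y {2,5,6}->{5,6}
Constraint 2 (X < Y) on D(X)={2,3,5} D(Y)={5,6}: no change
Constraint 3 (U != Y) on D(U)={1,3,4} D(Y)={5,6}: no change
So after constraint 3: D(U) = {1,3,4}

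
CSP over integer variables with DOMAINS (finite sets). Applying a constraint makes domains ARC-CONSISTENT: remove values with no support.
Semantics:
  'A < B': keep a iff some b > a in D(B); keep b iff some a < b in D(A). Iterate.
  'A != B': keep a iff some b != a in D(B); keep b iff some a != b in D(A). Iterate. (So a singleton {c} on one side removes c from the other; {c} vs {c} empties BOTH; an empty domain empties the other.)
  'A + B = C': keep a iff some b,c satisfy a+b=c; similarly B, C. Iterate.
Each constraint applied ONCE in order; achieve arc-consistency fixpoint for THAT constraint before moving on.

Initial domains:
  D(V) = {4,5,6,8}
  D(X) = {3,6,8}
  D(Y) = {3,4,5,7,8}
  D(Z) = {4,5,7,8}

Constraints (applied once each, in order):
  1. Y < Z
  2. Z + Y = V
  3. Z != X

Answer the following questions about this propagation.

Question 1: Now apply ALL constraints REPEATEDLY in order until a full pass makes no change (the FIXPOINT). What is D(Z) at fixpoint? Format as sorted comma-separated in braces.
pass 0 (initial): D(Z)={4,5,7,8}
pass 1: V {4,5,6,8}->{8}; Y {3,4,5,7,8}->{3,4}; Z {4,5,7,8}->{4,5}
pass 2: no change
Fixpoint after 2 passes: D(Z) = {4,5}

Answer: {4,5}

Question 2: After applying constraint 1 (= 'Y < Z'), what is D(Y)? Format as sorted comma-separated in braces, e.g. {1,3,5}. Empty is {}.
Constraint 1 (Y < Z) on D(Y)={3,4,5,7,8} D(Z)={4,5,7,8}: Y {3,4,5,7,8}->{3,4,5,7}
So after constraint 1: D(Y) = {3,4,5,7}

Answer: {3,4,5,7}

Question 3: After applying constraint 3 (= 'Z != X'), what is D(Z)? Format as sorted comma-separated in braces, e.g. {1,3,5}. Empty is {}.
Answer: {4,5}

Derivation:
Constraint 1 (Y < Z) on D(Y)={3,4,5,7,8} D(Z)={4,5,7,8}: Y {3,4,5,7,8}->{3,4,5,7}
Constraint 2 (Z + Y = V) on D(Z)={4,5,7,8} D(Y)={3,4,5,7} D(V)={4,5,6,8}: Z {4,5,7,8}->{4,5}; Y {3,4,5,7}->{3,4}; V {4,5,6,8}->{8}
Constraint 3 (Z != X) on D(Z)={4,5} D(X)={3,6,8}: no change
So after constraint 3: D(Z) = {4,5}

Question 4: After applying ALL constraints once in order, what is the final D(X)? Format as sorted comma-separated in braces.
Constraint 1 (Y < Z) on D(Y)={3,4,5,7,8} D(Z)={4,5,7,8}: Y {3,4,5,7,8}->{3,4,5,7}
Constraint 2 (Z + Y = V) on D(Z)={4,5,7,8} D(Y)={3,4,5,7} D(V)={4,5,6,8}: Z {4,5,7,8}->{4,5}; Y {3,4,5,7}->{3,4}; V {4,5,6,8}->{8}
Constraint 3 (Z != X) on D(Z)={4,5} D(X)={3,6,8}: no change
So after all 3 constraints: D(X) = {3,6,8}

Answer: {3,6,8}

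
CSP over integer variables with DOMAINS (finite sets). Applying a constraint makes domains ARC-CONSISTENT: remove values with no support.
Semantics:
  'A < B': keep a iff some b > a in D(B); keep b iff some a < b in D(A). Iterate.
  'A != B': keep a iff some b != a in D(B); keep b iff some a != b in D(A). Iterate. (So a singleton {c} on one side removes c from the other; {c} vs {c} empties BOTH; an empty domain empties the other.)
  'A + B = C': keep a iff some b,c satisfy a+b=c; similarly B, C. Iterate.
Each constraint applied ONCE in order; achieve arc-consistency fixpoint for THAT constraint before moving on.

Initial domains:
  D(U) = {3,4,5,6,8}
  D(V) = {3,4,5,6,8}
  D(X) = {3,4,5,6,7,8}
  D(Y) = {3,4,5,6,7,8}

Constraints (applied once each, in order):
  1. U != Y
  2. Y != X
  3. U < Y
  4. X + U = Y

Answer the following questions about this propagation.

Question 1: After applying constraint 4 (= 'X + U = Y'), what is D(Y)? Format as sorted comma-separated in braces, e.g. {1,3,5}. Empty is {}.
Constraint 1 (U != Y) on D(U)={3,4,5,6,8} D(Y)={3,4,5,6,7,8}: no change
Constraint 2 (Y != X) on D(Y)={3,4,5,6,7,8} D(X)={3,4,5,6,7,8}: no change
Constraint 3 (U < Y) on D(U)={3,4,5,6,8} D(Y)={3,4,5,6,7,8}: U {3,4,5,6,8}->{3,4,5,6}; Y {3,4,5,6,7,8}->{4,5,6,7,8}
Constraint 4 (X + U = Y) on D(X)={3,4,5,6,7,8} D(U)={3,4,5,6} D(Y)={4,5,6,7,8}: X {3,4,5,6,7,8}->{3,4,5}; U {3,4,5,6}->{3,4,5}; Y {4,5,6,7,8}->{6,7,8}
So after constraint 4: D(Y) = {6,7,8}

Answer: {6,7,8}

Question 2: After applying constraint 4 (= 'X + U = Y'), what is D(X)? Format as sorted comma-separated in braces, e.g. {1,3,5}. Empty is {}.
Constraint 1 (U != Y) on D(U)={3,4,5,6,8} D(Y)={3,4,5,6,7,8}: no change
Constraint 2 (Y != X) on D(Y)={3,4,5,6,7,8} D(X)={3,4,5,6,7,8}: no change
Constraint 3 (U < Y) on D(U)={3,4,5,6,8} D(Y)={3,4,5,6,7,8}: U {3,4,5,6,8}->{3,4,5,6}; Y {3,4,5,6,7,8}->{4,5,6,7,8}
Constraint 4 (X + U = Y) on D(X)={3,4,5,6,7,8} D(U)={3,4,5,6} D(Y)={4,5,6,7,8}: X {3,4,5,6,7,8}->{3,4,5}; U {3,4,5,6}->{3,4,5}; Y {4,5,6,7,8}->{6,7,8}
So after constraint 4: D(X) = {3,4,5}

Answer: {3,4,5}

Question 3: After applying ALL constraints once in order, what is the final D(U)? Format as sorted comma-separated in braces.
Constraint 1 (U != Y) on D(U)={3,4,5,6,8} D(Y)={3,4,5,6,7,8}: no change
Constraint 2 (Y != X) on D(Y)={3,4,5,6,7,8} D(X)={3,4,5,6,7,8}: no change
Constraint 3 (U < Y) on D(U)={3,4,5,6,8} D(Y)={3,4,5,6,7,8}: U {3,4,5,6,8}->{3,4,5,6}; Y {3,4,5,6,7,8}->{4,5,6,7,8}
Constraint 4 (X + U = Y) on D(X)={3,4,5,6,7,8} D(U)={3,4,5,6} D(Y)={4,5,6,7,8}: X {3,4,5,6,7,8}->{3,4,5}; U {3,4,5,6}->{3,4,5}; Y {4,5,6,7,8}->{6,7,8}
So after all 4 constraints: D(U) = {3,4,5}

Answer: {3,4,5}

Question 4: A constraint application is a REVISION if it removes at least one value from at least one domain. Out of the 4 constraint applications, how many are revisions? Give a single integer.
Constraint 1 (U != Y) on D(U)={3,4,5,6,8} D(Y)={3,4,5,6,7,8}: no change => not a revision
Constraint 2 (Y != X) on D(Y)={3,4,5,6,7,8} D(X)={3,4,5,6,7,8}: no change => not a revision
Constraint 3 (U < Y) on D(U)={3,4,5,6,8} D(Y)={3,4,5,6,7,8}: U {3,4,5,6,8}->{3,4,5,6}; Y {3,4,5,6,7,8}->{4,5,6,7,8} => REVISION
Constraint 4 (X + U = Y) on D(X)={3,4,5,6,7,8} D(U)={3,4,5,6} D(Y)={4,5,6,7,8}: X {3,4,5,6,7,8}->{3,4,5}; U {3,4,5,6}->{3,4,5}; Y {4,5,6,7,8}->{6,7,8} => REVISION
Total revisions = 2

Answer: 2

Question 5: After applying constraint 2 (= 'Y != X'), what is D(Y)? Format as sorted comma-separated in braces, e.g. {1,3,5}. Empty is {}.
Answer: {3,4,5,6,7,8}

Derivation:
Constraint 1 (U != Y) on D(U)={3,4,5,6,8} D(Y)={3,4,5,6,7,8}: no change
Constraint 2 (Y != X) on D(Y)={3,4,5,6,7,8} D(X)={3,4,5,6,7,8}: no change
So after constraint 2: D(Y) = {3,4,5,6,7,8}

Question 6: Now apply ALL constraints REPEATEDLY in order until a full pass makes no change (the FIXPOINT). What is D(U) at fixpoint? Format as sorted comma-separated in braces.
Answer: {3,4,5}

Derivation:
pass 0 (initial): D(U)={3,4,5,6,8}
pass 1: U {3,4,5,6,8}->{3,4,5}; X {3,4,5,6,7,8}->{3,4,5}; Y {3,4,5,6,7,8}->{6,7,8}
pass 2: no change
Fixpoint after 2 passes: D(U) = {3,4,5}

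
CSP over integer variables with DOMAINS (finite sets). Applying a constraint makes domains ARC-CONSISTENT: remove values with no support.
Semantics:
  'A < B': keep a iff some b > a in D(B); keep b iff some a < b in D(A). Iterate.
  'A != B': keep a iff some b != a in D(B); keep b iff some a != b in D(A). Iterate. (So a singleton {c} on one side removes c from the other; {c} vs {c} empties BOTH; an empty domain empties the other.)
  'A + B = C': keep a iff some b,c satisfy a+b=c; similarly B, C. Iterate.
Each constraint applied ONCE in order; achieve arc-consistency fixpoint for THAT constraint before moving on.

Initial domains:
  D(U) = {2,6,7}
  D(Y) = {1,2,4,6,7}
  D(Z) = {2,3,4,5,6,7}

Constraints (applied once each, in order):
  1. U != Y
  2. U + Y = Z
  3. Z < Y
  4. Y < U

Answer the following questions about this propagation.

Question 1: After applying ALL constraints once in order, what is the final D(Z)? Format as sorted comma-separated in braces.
Constraint 1 (U != Y) on D(U)={2,6,7} D(Y)={1,2,4,6,7}: no change
Constraint 2 (U + Y = Z) on D(U)={2,6,7} D(Y)={1,2,4,6,7} D(Z)={2,3,4,5,6,7}: U {2,6,7}->{2,6}; Y {1,2,4,6,7}->{1,2,4}; Z {2,3,4,5,6,7}->{3,4,6,7}
Constraint 3 (Z < Y) on D(Z)={3,4,6,7} D(Y)={1,2,4}: Z {3,4,6,7}->{3}; Y {1,2,4}->{4}
Constraint 4 (Y < U) on D(Y)={4} D(U)={2,6}: U {2,6}->{6}
So after all 4 constraints: D(Z) = {3}

Answer: {3}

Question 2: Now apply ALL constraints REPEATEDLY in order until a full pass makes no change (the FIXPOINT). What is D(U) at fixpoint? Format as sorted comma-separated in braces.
pass 0 (initial): D(U)={2,6,7}
pass 1: U {2,6,7}->{6}; Y {1,2,4,6,7}->{4}; Z {2,3,4,5,6,7}->{3}
pass 2: U {6}->{}; Y {4}->{}; Z {3}->{}
pass 3: no change
Fixpoint after 3 passes: D(U) = {}

Answer: {}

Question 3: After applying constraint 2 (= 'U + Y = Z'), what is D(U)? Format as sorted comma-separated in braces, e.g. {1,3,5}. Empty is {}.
Constraint 1 (U != Y) on D(U)={2,6,7} D(Y)={1,2,4,6,7}: no change
Constraint 2 (U + Y = Z) on D(U)={2,6,7} D(Y)={1,2,4,6,7} D(Z)={2,3,4,5,6,7}: U {2,6,7}->{2,6}; Y {1,2,4,6,7}->{1,2,4}; Z {2,3,4,5,6,7}->{3,4,6,7}
So after constraint 2: D(U) = {2,6}

Answer: {2,6}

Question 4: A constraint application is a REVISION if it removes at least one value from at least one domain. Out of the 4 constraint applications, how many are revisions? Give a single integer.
Constraint 1 (U != Y) on D(U)={2,6,7} D(Y)={1,2,4,6,7}: no change => not a revision
Constraint 2 (U + Y = Z) on D(U)={2,6,7} D(Y)={1,2,4,6,7} D(Z)={2,3,4,5,6,7}: U {2,6,7}->{2,6}; Y {1,2,4,6,7}->{1,2,4}; Z {2,3,4,5,6,7}->{3,4,6,7} => REVISION
Constraint 3 (Z < Y) on D(Z)={3,4,6,7} D(Y)={1,2,4}: Z {3,4,6,7}->{3}; Y {1,2,4}->{4} => REVISION
Constraint 4 (Y < U) on D(Y)={4} D(U)={2,6}: U {2,6}->{6} => REVISION
Total revisions = 3

Answer: 3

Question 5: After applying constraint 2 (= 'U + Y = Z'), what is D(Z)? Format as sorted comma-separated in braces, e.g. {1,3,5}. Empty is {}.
Answer: {3,4,6,7}

Derivation:
Constraint 1 (U != Y) on D(U)={2,6,7} D(Y)={1,2,4,6,7}: no change
Constraint 2 (U + Y = Z) on D(U)={2,6,7} D(Y)={1,2,4,6,7} D(Z)={2,3,4,5,6,7}: U {2,6,7}->{2,6}; Y {1,2,4,6,7}->{1,2,4}; Z {2,3,4,5,6,7}->{3,4,6,7}
So after constraint 2: D(Z) = {3,4,6,7}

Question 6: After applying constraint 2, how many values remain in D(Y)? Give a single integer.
Constraint 1 (U != Y) on D(U)={2,6,7} D(Y)={1,2,4,6,7}: no change
Constraint 2 (U + Y = Z) on D(U)={2,6,7} D(Y)={1,2,4,6,7} D(Z)={2,3,4,5,6,7}: U {2,6,7}->{2,6}; Y {1,2,4,6,7}->{1,2,4}; Z {2,3,4,5,6,7}->{3,4,6,7}
So after constraint 2: D(Y)={1,2,4}, size = 3

Answer: 3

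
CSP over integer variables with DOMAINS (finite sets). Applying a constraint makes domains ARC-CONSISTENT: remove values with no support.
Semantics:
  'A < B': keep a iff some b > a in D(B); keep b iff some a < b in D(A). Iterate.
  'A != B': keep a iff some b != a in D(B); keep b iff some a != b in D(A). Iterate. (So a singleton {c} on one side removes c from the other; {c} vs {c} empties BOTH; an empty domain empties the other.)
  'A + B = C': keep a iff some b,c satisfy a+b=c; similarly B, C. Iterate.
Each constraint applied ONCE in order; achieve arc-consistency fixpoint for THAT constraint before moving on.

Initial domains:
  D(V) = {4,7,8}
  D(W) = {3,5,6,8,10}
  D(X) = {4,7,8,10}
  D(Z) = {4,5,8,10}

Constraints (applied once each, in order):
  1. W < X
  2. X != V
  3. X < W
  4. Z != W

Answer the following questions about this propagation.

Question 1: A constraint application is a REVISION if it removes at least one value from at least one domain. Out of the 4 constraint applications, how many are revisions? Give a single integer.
Answer: 2

Derivation:
Constraint 1 (W < X) on D(W)={3,5,6,8,10} D(X)={4,7,8,10}: W {3,5,6,8,10}->{3,5,6,8} => REVISION
Constraint 2 (X != V) on D(X)={4,7,8,10} D(V)={4,7,8}: no change => not a revision
Constraint 3 (X < W) on D(X)={4,7,8,10} D(W)={3,5,6,8}: X {4,7,8,10}->{4,7}; W {3,5,6,8}->{5,6,8} => REVISION
Constraint 4 (Z != W) on D(Z)={4,5,8,10} D(W)={5,6,8}: no change => not a revision
Total revisions = 2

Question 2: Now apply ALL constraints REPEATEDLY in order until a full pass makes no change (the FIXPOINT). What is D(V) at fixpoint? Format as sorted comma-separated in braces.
pass 0 (initial): D(V)={4,7,8}
pass 1: W {3,5,6,8,10}->{5,6,8}; X {4,7,8,10}->{4,7}
pass 2: V {4,7,8}->{4,8}; W {5,6,8}->{}; X {4,7}->{}; Z {4,5,8,10}->{}
pass 3: V {4,8}->{}
pass 4: no change
Fixpoint after 4 passes: D(V) = {}

Answer: {}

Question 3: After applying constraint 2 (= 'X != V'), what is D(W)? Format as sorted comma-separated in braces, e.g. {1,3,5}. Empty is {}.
Answer: {3,5,6,8}

Derivation:
Constraint 1 (W < X) on D(W)={3,5,6,8,10} D(X)={4,7,8,10}: W {3,5,6,8,10}->{3,5,6,8}
Constraint 2 (X != V) on D(X)={4,7,8,10} D(V)={4,7,8}: no change
So after constraint 2: D(W) = {3,5,6,8}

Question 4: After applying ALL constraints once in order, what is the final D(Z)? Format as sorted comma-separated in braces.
Answer: {4,5,8,10}

Derivation:
Constraint 1 (W < X) on D(W)={3,5,6,8,10} D(X)={4,7,8,10}: W {3,5,6,8,10}->{3,5,6,8}
Constraint 2 (X != V) on D(X)={4,7,8,10} D(V)={4,7,8}: no change
Constraint 3 (X < W) on D(X)={4,7,8,10} D(W)={3,5,6,8}: X {4,7,8,10}->{4,7}; W {3,5,6,8}->{5,6,8}
Constraint 4 (Z != W) on D(Z)={4,5,8,10} D(W)={5,6,8}: no change
So after all 4 constraints: D(Z) = {4,5,8,10}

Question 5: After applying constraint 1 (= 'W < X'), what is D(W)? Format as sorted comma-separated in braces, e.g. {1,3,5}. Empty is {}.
Constraint 1 (W < X) on D(W)={3,5,6,8,10} D(X)={4,7,8,10}: W {3,5,6,8,10}->{3,5,6,8}
So after constraint 1: D(W) = {3,5,6,8}

Answer: {3,5,6,8}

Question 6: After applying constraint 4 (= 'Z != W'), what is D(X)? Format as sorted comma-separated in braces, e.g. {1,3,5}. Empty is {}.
Constraint 1 (W < X) on D(W)={3,5,6,8,10} D(X)={4,7,8,10}: W {3,5,6,8,10}->{3,5,6,8}
Constraint 2 (X != V) on D(X)={4,7,8,10} D(V)={4,7,8}: no change
Constraint 3 (X < W) on D(X)={4,7,8,10} D(W)={3,5,6,8}: X {4,7,8,10}->{4,7}; W {3,5,6,8}->{5,6,8}
Constraint 4 (Z != W) on D(Z)={4,5,8,10} D(W)={5,6,8}: no change
So after constraint 4: D(X) = {4,7}

Answer: {4,7}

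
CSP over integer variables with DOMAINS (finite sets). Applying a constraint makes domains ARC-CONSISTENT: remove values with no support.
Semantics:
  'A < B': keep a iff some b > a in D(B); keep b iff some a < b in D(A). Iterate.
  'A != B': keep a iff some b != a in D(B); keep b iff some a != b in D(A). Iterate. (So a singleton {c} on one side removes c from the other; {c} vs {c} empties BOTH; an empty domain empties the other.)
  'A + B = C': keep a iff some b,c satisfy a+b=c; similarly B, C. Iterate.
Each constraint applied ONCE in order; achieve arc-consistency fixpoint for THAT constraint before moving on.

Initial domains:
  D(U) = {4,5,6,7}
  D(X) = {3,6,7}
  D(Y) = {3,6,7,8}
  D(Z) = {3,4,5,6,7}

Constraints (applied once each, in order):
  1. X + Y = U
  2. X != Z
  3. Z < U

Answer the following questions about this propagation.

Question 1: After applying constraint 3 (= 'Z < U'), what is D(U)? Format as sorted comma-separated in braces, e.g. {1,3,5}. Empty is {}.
Answer: {6}

Derivation:
Constraint 1 (X + Y = U) on D(X)={3,6,7} D(Y)={3,6,7,8} D(U)={4,5,6,7}: X {3,6,7}->{3}; Y {3,6,7,8}->{3}; U {4,5,6,7}->{6}
Constraint 2 (X != Z) on D(X)={3} D(Z)={3,4,5,6,7}: Z {3,4,5,6,7}->{4,5,6,7}
Constraint 3 (Z < U) on D(Z)={4,5,6,7} D(U)={6}: Z {4,5,6,7}->{4,5}
So after constraint 3: D(U) = {6}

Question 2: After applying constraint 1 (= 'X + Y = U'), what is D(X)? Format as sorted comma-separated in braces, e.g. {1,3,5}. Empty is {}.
Constraint 1 (X + Y = U) on D(X)={3,6,7} D(Y)={3,6,7,8} D(U)={4,5,6,7}: X {3,6,7}->{3}; Y {3,6,7,8}->{3}; U {4,5,6,7}->{6}
So after constraint 1: D(X) = {3}

Answer: {3}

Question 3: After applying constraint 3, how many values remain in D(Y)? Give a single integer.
Answer: 1

Derivation:
Constraint 1 (X + Y = U) on D(X)={3,6,7} D(Y)={3,6,7,8} D(U)={4,5,6,7}: X {3,6,7}->{3}; Y {3,6,7,8}->{3}; U {4,5,6,7}->{6}
Constraint 2 (X != Z) on D(X)={3} D(Z)={3,4,5,6,7}: Z {3,4,5,6,7}->{4,5,6,7}
Constraint 3 (Z < U) on D(Z)={4,5,6,7} D(U)={6}: Z {4,5,6,7}->{4,5}
So after constraint 3: D(Y)={3}, size = 1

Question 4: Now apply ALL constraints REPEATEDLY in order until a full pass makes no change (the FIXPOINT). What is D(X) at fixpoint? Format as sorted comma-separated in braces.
Answer: {3}

Derivation:
pass 0 (initial): D(X)={3,6,7}
pass 1: U {4,5,6,7}->{6}; X {3,6,7}->{3}; Y {3,6,7,8}->{3}; Z {3,4,5,6,7}->{4,5}
pass 2: no change
Fixpoint after 2 passes: D(X) = {3}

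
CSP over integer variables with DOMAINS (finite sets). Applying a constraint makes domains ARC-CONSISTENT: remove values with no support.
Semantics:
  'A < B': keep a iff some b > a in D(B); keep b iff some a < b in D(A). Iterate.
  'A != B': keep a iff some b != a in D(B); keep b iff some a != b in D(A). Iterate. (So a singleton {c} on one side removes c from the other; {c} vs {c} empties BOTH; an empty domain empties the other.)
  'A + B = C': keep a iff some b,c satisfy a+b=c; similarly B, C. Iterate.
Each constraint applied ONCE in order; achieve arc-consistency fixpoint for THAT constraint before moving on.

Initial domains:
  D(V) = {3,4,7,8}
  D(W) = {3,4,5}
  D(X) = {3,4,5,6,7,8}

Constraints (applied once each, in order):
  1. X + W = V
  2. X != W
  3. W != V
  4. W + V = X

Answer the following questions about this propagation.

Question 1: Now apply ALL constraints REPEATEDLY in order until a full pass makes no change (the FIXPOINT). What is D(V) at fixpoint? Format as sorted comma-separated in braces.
pass 0 (initial): D(V)={3,4,7,8}
pass 1: V {3,4,7,8}->{}; W {3,4,5}->{}; X {3,4,5,6,7,8}->{}
pass 2: no change
Fixpoint after 2 passes: D(V) = {}

Answer: {}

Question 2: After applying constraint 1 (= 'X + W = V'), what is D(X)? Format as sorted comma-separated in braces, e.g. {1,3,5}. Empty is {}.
Constraint 1 (X + W = V) on D(X)={3,4,5,6,7,8} D(W)={3,4,5} D(V)={3,4,7,8}: X {3,4,5,6,7,8}->{3,4,5}; V {3,4,7,8}->{7,8}
So after constraint 1: D(X) = {3,4,5}

Answer: {3,4,5}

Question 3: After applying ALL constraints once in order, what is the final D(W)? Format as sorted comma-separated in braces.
Answer: {}

Derivation:
Constraint 1 (X + W = V) on D(X)={3,4,5,6,7,8} D(W)={3,4,5} D(V)={3,4,7,8}: X {3,4,5,6,7,8}->{3,4,5}; V {3,4,7,8}->{7,8}
Constraint 2 (X != W) on D(X)={3,4,5} D(W)={3,4,5}: no change
Constraint 3 (W != V) on D(W)={3,4,5} D(V)={7,8}: no change
Constraint 4 (W + V = X) on D(W)={3,4,5} D(V)={7,8} D(X)={3,4,5}: W {3,4,5}->{}; V {7,8}->{}; X {3,4,5}->{}
So after all 4 constraints: D(W) = {}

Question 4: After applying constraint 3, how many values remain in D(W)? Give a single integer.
Constraint 1 (X + W = V) on D(X)={3,4,5,6,7,8} D(W)={3,4,5} D(V)={3,4,7,8}: X {3,4,5,6,7,8}->{3,4,5}; V {3,4,7,8}->{7,8}
Constraint 2 (X != W) on D(X)={3,4,5} D(W)={3,4,5}: no change
Constraint 3 (W != V) on D(W)={3,4,5} D(V)={7,8}: no change
So after constraint 3: D(W)={3,4,5}, size = 3

Answer: 3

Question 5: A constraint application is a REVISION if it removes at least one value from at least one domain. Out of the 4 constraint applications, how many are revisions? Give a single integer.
Answer: 2

Derivation:
Constraint 1 (X + W = V) on D(X)={3,4,5,6,7,8} D(W)={3,4,5} D(V)={3,4,7,8}: X {3,4,5,6,7,8}->{3,4,5}; V {3,4,7,8}->{7,8} => REVISION
Constraint 2 (X != W) on D(X)={3,4,5} D(W)={3,4,5}: no change => not a revision
Constraint 3 (W != V) on D(W)={3,4,5} D(V)={7,8}: no change => not a revision
Constraint 4 (W + V = X) on D(W)={3,4,5} D(V)={7,8} D(X)={3,4,5}: W {3,4,5}->{}; V {7,8}->{}; X {3,4,5}->{} => REVISION
Total revisions = 2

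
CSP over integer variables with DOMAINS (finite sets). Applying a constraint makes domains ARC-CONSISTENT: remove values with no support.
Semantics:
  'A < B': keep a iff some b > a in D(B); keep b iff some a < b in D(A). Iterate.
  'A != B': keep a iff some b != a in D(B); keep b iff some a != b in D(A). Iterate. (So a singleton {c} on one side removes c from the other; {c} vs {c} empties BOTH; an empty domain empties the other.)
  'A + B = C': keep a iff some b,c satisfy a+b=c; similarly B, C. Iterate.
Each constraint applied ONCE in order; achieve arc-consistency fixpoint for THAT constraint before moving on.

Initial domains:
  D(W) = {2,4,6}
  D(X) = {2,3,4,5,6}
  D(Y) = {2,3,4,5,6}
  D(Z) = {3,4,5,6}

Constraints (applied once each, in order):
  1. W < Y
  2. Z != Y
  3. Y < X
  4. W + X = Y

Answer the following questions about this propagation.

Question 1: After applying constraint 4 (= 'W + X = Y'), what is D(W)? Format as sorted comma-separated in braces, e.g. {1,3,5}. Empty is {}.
Constraint 1 (W < Y) on D(W)={2,4,6} D(Y)={2,3,4,5,6}: W {2,4,6}->{2,4}; Y {2,3,4,5,6}->{3,4,5,6}
Constraint 2 (Z != Y) on D(Z)={3,4,5,6} D(Y)={3,4,5,6}: no change
Constraint 3 (Y < X) on D(Y)={3,4,5,6} D(X)={2,3,4,5,6}: Y {3,4,5,6}->{3,4,5}; X {2,3,4,5,6}->{4,5,6}
Constraint 4 (W + X = Y) on D(W)={2,4} D(X)={4,5,6} D(Y)={3,4,5}: W {2,4}->{}; X {4,5,6}->{}; Y {3,4,5}->{}
So after constraint 4: D(W) = {}

Answer: {}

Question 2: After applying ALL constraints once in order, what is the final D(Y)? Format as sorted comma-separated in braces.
Answer: {}

Derivation:
Constraint 1 (W < Y) on D(W)={2,4,6} D(Y)={2,3,4,5,6}: W {2,4,6}->{2,4}; Y {2,3,4,5,6}->{3,4,5,6}
Constraint 2 (Z != Y) on D(Z)={3,4,5,6} D(Y)={3,4,5,6}: no change
Constraint 3 (Y < X) on D(Y)={3,4,5,6} D(X)={2,3,4,5,6}: Y {3,4,5,6}->{3,4,5}; X {2,3,4,5,6}->{4,5,6}
Constraint 4 (W + X = Y) on D(W)={2,4} D(X)={4,5,6} D(Y)={3,4,5}: W {2,4}->{}; X {4,5,6}->{}; Y {3,4,5}->{}
So after all 4 constraints: D(Y) = {}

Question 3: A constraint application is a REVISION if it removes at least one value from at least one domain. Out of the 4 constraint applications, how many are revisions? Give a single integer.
Answer: 3

Derivation:
Constraint 1 (W < Y) on D(W)={2,4,6} D(Y)={2,3,4,5,6}: W {2,4,6}->{2,4}; Y {2,3,4,5,6}->{3,4,5,6} => REVISION
Constraint 2 (Z != Y) on D(Z)={3,4,5,6} D(Y)={3,4,5,6}: no change => not a revision
Constraint 3 (Y < X) on D(Y)={3,4,5,6} D(X)={2,3,4,5,6}: Y {3,4,5,6}->{3,4,5}; X {2,3,4,5,6}->{4,5,6} => REVISION
Constraint 4 (W + X = Y) on D(W)={2,4} D(X)={4,5,6} D(Y)={3,4,5}: W {2,4}->{}; X {4,5,6}->{}; Y {3,4,5}->{} => REVISION
Total revisions = 3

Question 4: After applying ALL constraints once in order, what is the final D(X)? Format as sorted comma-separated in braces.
Constraint 1 (W < Y) on D(W)={2,4,6} D(Y)={2,3,4,5,6}: W {2,4,6}->{2,4}; Y {2,3,4,5,6}->{3,4,5,6}
Constraint 2 (Z != Y) on D(Z)={3,4,5,6} D(Y)={3,4,5,6}: no change
Constraint 3 (Y < X) on D(Y)={3,4,5,6} D(X)={2,3,4,5,6}: Y {3,4,5,6}->{3,4,5}; X {2,3,4,5,6}->{4,5,6}
Constraint 4 (W + X = Y) on D(W)={2,4} D(X)={4,5,6} D(Y)={3,4,5}: W {2,4}->{}; X {4,5,6}->{}; Y {3,4,5}->{}
So after all 4 constraints: D(X) = {}

Answer: {}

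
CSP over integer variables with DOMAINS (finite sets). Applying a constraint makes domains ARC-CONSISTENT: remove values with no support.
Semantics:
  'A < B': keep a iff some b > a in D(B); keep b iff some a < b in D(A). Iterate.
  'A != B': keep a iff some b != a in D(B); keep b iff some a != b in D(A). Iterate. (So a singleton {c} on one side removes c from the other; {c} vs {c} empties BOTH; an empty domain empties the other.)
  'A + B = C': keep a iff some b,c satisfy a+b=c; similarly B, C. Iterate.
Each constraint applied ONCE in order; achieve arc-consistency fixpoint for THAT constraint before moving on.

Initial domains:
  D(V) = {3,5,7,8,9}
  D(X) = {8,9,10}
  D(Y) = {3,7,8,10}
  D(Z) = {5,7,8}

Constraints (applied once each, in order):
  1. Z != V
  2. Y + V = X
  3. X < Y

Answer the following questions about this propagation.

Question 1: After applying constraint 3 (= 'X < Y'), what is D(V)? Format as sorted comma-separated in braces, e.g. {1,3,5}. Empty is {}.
Answer: {3,5,7}

Derivation:
Constraint 1 (Z != V) on D(Z)={5,7,8} D(V)={3,5,7,8,9}: no change
Constraint 2 (Y + V = X) on D(Y)={3,7,8,10} D(V)={3,5,7,8,9} D(X)={8,9,10}: Y {3,7,8,10}->{3,7}; V {3,5,7,8,9}->{3,5,7}; X {8,9,10}->{8,10}
Constraint 3 (X < Y) on D(X)={8,10} D(Y)={3,7}: X {8,10}->{}; Y {3,7}->{}
So after constraint 3: D(V) = {3,5,7}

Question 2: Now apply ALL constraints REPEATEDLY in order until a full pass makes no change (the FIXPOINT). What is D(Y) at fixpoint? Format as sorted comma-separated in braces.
pass 0 (initial): D(Y)={3,7,8,10}
pass 1: V {3,5,7,8,9}->{3,5,7}; X {8,9,10}->{}; Y {3,7,8,10}->{}
pass 2: V {3,5,7}->{}
pass 3: Z {5,7,8}->{}
pass 4: no change
Fixpoint after 4 passes: D(Y) = {}

Answer: {}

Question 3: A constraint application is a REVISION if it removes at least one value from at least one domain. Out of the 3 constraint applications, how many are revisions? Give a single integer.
Answer: 2

Derivation:
Constraint 1 (Z != V) on D(Z)={5,7,8} D(V)={3,5,7,8,9}: no change => not a revision
Constraint 2 (Y + V = X) on D(Y)={3,7,8,10} D(V)={3,5,7,8,9} D(X)={8,9,10}: Y {3,7,8,10}->{3,7}; V {3,5,7,8,9}->{3,5,7}; X {8,9,10}->{8,10} => REVISION
Constraint 3 (X < Y) on D(X)={8,10} D(Y)={3,7}: X {8,10}->{}; Y {3,7}->{} => REVISION
Total revisions = 2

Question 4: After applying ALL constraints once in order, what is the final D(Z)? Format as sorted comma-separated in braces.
Answer: {5,7,8}

Derivation:
Constraint 1 (Z != V) on D(Z)={5,7,8} D(V)={3,5,7,8,9}: no change
Constraint 2 (Y + V = X) on D(Y)={3,7,8,10} D(V)={3,5,7,8,9} D(X)={8,9,10}: Y {3,7,8,10}->{3,7}; V {3,5,7,8,9}->{3,5,7}; X {8,9,10}->{8,10}
Constraint 3 (X < Y) on D(X)={8,10} D(Y)={3,7}: X {8,10}->{}; Y {3,7}->{}
So after all 3 constraints: D(Z) = {5,7,8}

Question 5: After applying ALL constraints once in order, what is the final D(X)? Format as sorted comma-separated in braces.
Answer: {}

Derivation:
Constraint 1 (Z != V) on D(Z)={5,7,8} D(V)={3,5,7,8,9}: no change
Constraint 2 (Y + V = X) on D(Y)={3,7,8,10} D(V)={3,5,7,8,9} D(X)={8,9,10}: Y {3,7,8,10}->{3,7}; V {3,5,7,8,9}->{3,5,7}; X {8,9,10}->{8,10}
Constraint 3 (X < Y) on D(X)={8,10} D(Y)={3,7}: X {8,10}->{}; Y {3,7}->{}
So after all 3 constraints: D(X) = {}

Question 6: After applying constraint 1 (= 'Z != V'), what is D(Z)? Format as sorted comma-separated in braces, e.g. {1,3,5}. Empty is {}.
Constraint 1 (Z != V) on D(Z)={5,7,8} D(V)={3,5,7,8,9}: no change
So after constraint 1: D(Z) = {5,7,8}

Answer: {5,7,8}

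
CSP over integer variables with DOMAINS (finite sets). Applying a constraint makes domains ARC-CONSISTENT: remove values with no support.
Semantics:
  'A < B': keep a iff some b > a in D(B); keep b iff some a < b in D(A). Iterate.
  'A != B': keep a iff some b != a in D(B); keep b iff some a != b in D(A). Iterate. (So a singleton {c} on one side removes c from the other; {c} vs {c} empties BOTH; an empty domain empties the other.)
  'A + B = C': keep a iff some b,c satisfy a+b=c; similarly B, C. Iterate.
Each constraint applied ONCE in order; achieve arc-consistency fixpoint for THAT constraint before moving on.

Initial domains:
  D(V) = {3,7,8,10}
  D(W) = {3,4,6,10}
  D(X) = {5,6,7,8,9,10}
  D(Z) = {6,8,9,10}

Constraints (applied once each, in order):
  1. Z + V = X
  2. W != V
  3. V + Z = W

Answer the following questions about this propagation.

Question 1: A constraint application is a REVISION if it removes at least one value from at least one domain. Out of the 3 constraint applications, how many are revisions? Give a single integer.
Answer: 3

Derivation:
Constraint 1 (Z + V = X) on D(Z)={6,8,9,10} D(V)={3,7,8,10} D(X)={5,6,7,8,9,10}: Z {6,8,9,10}->{6}; V {3,7,8,10}->{3}; X {5,6,7,8,9,10}->{9} => REVISION
Constraint 2 (W != V) on D(W)={3,4,6,10} D(V)={3}: W {3,4,6,10}->{4,6,10} => REVISION
Constraint 3 (V + Z = W) on D(V)={3} D(Z)={6} D(W)={4,6,10}: V {3}->{}; Z {6}->{}; W {4,6,10}->{} => REVISION
Total revisions = 3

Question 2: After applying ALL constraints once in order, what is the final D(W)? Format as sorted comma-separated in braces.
Constraint 1 (Z + V = X) on D(Z)={6,8,9,10} D(V)={3,7,8,10} D(X)={5,6,7,8,9,10}: Z {6,8,9,10}->{6}; V {3,7,8,10}->{3}; X {5,6,7,8,9,10}->{9}
Constraint 2 (W != V) on D(W)={3,4,6,10} D(V)={3}: W {3,4,6,10}->{4,6,10}
Constraint 3 (V + Z = W) on D(V)={3} D(Z)={6} D(W)={4,6,10}: V {3}->{}; Z {6}->{}; W {4,6,10}->{}
So after all 3 constraints: D(W) = {}

Answer: {}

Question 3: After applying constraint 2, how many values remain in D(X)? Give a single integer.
Answer: 1

Derivation:
Constraint 1 (Z + V = X) on D(Z)={6,8,9,10} D(V)={3,7,8,10} D(X)={5,6,7,8,9,10}: Z {6,8,9,10}->{6}; V {3,7,8,10}->{3}; X {5,6,7,8,9,10}->{9}
Constraint 2 (W != V) on D(W)={3,4,6,10} D(V)={3}: W {3,4,6,10}->{4,6,10}
So after constraint 2: D(X)={9}, size = 1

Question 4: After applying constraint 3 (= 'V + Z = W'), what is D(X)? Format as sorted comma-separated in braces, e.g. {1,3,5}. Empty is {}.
Constraint 1 (Z + V = X) on D(Z)={6,8,9,10} D(V)={3,7,8,10} D(X)={5,6,7,8,9,10}: Z {6,8,9,10}->{6}; V {3,7,8,10}->{3}; X {5,6,7,8,9,10}->{9}
Constraint 2 (W != V) on D(W)={3,4,6,10} D(V)={3}: W {3,4,6,10}->{4,6,10}
Constraint 3 (V + Z = W) on D(V)={3} D(Z)={6} D(W)={4,6,10}: V {3}->{}; Z {6}->{}; W {4,6,10}->{}
So after constraint 3: D(X) = {9}

Answer: {9}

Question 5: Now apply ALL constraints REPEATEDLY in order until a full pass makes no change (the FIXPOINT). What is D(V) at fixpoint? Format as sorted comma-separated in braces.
Answer: {}

Derivation:
pass 0 (initial): D(V)={3,7,8,10}
pass 1: V {3,7,8,10}->{}; W {3,4,6,10}->{}; X {5,6,7,8,9,10}->{9}; Z {6,8,9,10}->{}
pass 2: X {9}->{}
pass 3: no change
Fixpoint after 3 passes: D(V) = {}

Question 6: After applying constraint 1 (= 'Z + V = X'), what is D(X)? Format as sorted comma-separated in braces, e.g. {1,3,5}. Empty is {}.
Constraint 1 (Z + V = X) on D(Z)={6,8,9,10} D(V)={3,7,8,10} D(X)={5,6,7,8,9,10}: Z {6,8,9,10}->{6}; V {3,7,8,10}->{3}; X {5,6,7,8,9,10}->{9}
So after constraint 1: D(X) = {9}

Answer: {9}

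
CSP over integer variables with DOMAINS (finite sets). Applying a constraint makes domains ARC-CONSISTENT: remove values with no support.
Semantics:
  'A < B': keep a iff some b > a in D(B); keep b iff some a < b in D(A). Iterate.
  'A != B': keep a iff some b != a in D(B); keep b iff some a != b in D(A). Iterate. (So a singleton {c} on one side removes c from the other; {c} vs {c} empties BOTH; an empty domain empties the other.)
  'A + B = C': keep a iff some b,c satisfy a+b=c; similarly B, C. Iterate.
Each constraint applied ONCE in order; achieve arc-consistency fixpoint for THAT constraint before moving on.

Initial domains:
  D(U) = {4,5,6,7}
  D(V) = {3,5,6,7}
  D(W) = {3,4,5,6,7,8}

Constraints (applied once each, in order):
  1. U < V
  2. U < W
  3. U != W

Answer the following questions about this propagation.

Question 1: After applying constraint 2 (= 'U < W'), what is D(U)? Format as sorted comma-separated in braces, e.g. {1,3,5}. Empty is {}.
Constraint 1 (U < V) on D(U)={4,5,6,7} D(V)={3,5,6,7}: U {4,5,6,7}->{4,5,6}; V {3,5,6,7}->{5,6,7}
Constraint 2 (U < W) on D(U)={4,5,6} D(W)={3,4,5,6,7,8}: W {3,4,5,6,7,8}->{5,6,7,8}
So after constraint 2: D(U) = {4,5,6}

Answer: {4,5,6}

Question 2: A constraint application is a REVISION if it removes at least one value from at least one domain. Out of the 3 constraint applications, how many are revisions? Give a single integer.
Answer: 2

Derivation:
Constraint 1 (U < V) on D(U)={4,5,6,7} D(V)={3,5,6,7}: U {4,5,6,7}->{4,5,6}; V {3,5,6,7}->{5,6,7} => REVISION
Constraint 2 (U < W) on D(U)={4,5,6} D(W)={3,4,5,6,7,8}: W {3,4,5,6,7,8}->{5,6,7,8} => REVISION
Constraint 3 (U != W) on D(U)={4,5,6} D(W)={5,6,7,8}: no change => not a revision
Total revisions = 2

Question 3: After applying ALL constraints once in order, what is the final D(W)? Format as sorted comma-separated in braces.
Answer: {5,6,7,8}

Derivation:
Constraint 1 (U < V) on D(U)={4,5,6,7} D(V)={3,5,6,7}: U {4,5,6,7}->{4,5,6}; V {3,5,6,7}->{5,6,7}
Constraint 2 (U < W) on D(U)={4,5,6} D(W)={3,4,5,6,7,8}: W {3,4,5,6,7,8}->{5,6,7,8}
Constraint 3 (U != W) on D(U)={4,5,6} D(W)={5,6,7,8}: no change
So after all 3 constraints: D(W) = {5,6,7,8}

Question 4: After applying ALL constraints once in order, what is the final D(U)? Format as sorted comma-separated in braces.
Constraint 1 (U < V) on D(U)={4,5,6,7} D(V)={3,5,6,7}: U {4,5,6,7}->{4,5,6}; V {3,5,6,7}->{5,6,7}
Constraint 2 (U < W) on D(U)={4,5,6} D(W)={3,4,5,6,7,8}: W {3,4,5,6,7,8}->{5,6,7,8}
Constraint 3 (U != W) on D(U)={4,5,6} D(W)={5,6,7,8}: no change
So after all 3 constraints: D(U) = {4,5,6}

Answer: {4,5,6}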